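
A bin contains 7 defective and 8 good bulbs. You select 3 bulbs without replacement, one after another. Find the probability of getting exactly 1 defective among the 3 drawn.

28/65

One ordering (defective drawn first) has probability 7/15 × 8/14 × 7/13 = 392/2730 = 28/195.
There are C(3,1) = 3 such orderings, each equally likely, so P = 3 × 28/195 = 28/65.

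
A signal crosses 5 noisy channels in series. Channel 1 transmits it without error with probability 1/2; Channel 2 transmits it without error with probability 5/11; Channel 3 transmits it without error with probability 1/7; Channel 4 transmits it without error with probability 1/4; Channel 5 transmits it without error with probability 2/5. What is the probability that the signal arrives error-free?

1/308

Each stage is reached only if all earlier stages succeed, so
P = 1/2 × 5/11 × 1/7 × 1/4 × 2/5 = 10/3080 = 1/308.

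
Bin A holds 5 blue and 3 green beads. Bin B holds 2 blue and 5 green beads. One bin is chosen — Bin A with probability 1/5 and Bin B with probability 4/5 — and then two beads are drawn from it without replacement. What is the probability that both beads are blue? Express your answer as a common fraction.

From Bin A: P(both blue) = (5/8)(4/7) = 5/14.
From Bin B: P(both blue) = (2/7)(1/6) = 1/21.
Total probability = (1/5)(5/14) + (4/5)(1/21) = 23/210.

23/210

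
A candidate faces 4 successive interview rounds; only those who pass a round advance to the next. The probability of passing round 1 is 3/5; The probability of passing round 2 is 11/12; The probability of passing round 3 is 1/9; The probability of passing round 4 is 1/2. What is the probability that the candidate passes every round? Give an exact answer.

11/360

Multiplying along the chain,
P = 3/5 × 11/12 × 1/9 × 1/2 = 33/1080 = 11/360.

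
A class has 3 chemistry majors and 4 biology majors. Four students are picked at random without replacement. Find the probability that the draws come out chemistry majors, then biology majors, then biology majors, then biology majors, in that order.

Each draw changes the counts, so multiply the conditional probabilities along the sequence:
P = 3/7 × 4/6 × 3/5 × 2/4 = 72/840 = 3/35.

3/35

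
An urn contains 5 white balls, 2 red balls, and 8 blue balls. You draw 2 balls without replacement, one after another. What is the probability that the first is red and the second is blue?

Chain rule:
P = 2/15 × 8/14 = 16/210 = 8/105.

8/105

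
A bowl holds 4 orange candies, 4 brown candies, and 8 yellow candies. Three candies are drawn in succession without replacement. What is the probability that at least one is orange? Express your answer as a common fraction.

P(no orange) = 12/16 × 11/15 × 10/14 = 1320/3360 = 11/28.
P(at least one) = 1 − 11/28 = 17/28.

17/28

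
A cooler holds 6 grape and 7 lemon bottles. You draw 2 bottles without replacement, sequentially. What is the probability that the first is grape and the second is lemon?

Each draw changes the counts, so multiply the conditional probabilities along the sequence:
P = 6/13 × 7/12 = 42/156 = 7/26.

7/26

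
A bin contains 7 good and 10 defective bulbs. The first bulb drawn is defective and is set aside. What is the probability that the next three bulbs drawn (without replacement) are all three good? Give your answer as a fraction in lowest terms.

1/16

After the first draw, 7 of the remaining 16 bulbs are good.
P = 7/16 × 6/15 × 5/14 = 210/3360 = 1/16.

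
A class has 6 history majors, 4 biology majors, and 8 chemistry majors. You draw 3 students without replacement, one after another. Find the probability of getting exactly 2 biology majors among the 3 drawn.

One ordering (biology majors drawn first) has probability 4/18 × 3/17 × 14/16 = 168/4896 = 7/204.
There are C(3,2) = 3 such orderings, each equally likely, so P = 3 × 7/204 = 7/68.

7/68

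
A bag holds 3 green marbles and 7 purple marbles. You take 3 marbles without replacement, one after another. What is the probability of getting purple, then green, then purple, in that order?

7/40

Multiply the probability of each draw given the previous ones:
P = 7/10 × 3/9 × 6/8 = 126/720 = 7/40.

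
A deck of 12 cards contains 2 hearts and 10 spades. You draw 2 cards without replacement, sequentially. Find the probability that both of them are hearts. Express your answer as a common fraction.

P(every draw is a heart) = 2/12 × 1/11 = 2/132 = 1/66.

1/66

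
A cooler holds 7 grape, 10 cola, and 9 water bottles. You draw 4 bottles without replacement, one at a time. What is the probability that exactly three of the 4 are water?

714/7475

One ordering (water drawn first) has probability 9/26 × 8/25 × 7/24 × 17/23 = 8568/358800 = 357/14950.
There are C(4,3) = 4 such orderings, each equally likely, so P = 4 × 357/14950 = 714/7475.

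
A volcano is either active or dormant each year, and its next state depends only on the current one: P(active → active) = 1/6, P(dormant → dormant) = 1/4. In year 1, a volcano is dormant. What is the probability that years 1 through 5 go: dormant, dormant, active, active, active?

Year 1 is given. For each transition, use the conditional probability from the current state:
P(dormant | dormant) = 1/4; P(active | dormant) = 3/4; P(active | active) = 1/6; P(active | active) = 1/6.
P = 1/4 × 3/4 × 1/6 × 1/6 = 3/576 = 1/192.

1/192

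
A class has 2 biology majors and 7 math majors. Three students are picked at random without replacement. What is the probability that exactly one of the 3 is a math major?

1/12

One ordering (a math major drawn first) has probability 7/9 × 2/8 × 1/7 = 14/504 = 1/36.
There are C(3,1) = 3 such orderings, each equally likely, so P = 3 × 1/36 = 1/12.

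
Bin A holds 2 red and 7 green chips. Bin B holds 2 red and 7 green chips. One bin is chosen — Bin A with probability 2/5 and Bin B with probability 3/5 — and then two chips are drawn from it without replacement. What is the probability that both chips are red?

1/36

From Bin A: P(both red) = (2/9)(1/8) = 1/36.
From Bin B: P(both red) = (2/9)(1/8) = 1/36.
Total probability = (2/5)(1/36) + (3/5)(1/36) = 1/36.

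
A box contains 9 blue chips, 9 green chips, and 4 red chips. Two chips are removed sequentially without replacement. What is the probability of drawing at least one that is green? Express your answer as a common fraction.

51/77

P(no green) = 13/22 × 12/21 = 156/462 = 26/77.
P(at least one) = 1 − 26/77 = 51/77.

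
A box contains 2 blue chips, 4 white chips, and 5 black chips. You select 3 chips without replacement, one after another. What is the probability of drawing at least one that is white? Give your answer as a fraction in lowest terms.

P(no white) = 7/11 × 6/10 × 5/9 = 210/990 = 7/33.
P(at least one) = 1 − 7/33 = 26/33.

26/33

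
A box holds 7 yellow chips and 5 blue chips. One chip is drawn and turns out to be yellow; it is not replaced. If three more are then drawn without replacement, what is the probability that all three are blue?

2/33

After the first draw, 5 of the remaining 11 chips are blue.
P = 5/11 × 4/10 × 3/9 = 60/990 = 2/33.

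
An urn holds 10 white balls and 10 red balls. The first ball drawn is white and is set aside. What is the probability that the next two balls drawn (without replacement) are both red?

After the first draw, 10 of the remaining 19 balls are red.
P = 10/19 × 9/18 = 90/342 = 5/19.

5/19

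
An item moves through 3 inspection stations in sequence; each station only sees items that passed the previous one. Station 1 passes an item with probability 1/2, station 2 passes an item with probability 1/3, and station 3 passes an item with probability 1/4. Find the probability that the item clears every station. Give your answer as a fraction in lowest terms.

1/24

The events are sequential, so multiply the conditional probabilities:
P = 1/2 × 1/3 × 1/4 = 1/24.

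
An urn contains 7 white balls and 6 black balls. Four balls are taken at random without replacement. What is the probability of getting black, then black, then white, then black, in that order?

Each draw changes the counts, so multiply the conditional probabilities along the sequence:
P = 6/13 × 5/12 × 7/11 × 4/10 = 840/17160 = 7/143.

7/143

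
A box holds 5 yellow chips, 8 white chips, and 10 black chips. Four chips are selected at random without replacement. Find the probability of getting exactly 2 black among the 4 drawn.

702/1771

One ordering (black drawn first) has probability 10/23 × 9/22 × 13/21 × 12/20 = 14040/212520 = 117/1771.
There are C(4,2) = 6 such orderings, each equally likely, so P = 6 × 117/1771 = 702/1771.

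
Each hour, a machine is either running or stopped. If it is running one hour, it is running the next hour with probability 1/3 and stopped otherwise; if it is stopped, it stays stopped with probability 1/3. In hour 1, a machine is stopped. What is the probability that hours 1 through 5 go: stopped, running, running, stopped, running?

Hour 1 is given. For each transition, use the conditional probability from the current state:
P(running | stopped) = 2/3; P(running | running) = 1/3; P(stopped | running) = 2/3; P(running | stopped) = 2/3.
P = 2/3 × 1/3 × 2/3 × 2/3 = 8/81.

8/81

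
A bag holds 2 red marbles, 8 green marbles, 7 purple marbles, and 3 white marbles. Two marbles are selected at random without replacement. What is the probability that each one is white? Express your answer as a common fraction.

P(every draw is white) = 3/20 × 2/19 = 6/380 = 3/190.

3/190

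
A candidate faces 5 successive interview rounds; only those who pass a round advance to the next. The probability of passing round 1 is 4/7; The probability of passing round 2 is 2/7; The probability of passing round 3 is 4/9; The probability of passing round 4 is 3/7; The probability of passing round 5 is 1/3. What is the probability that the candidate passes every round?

Each stage is reached only if all earlier stages succeed, so
P = 4/7 × 2/7 × 4/9 × 3/7 × 1/3 = 96/9261 = 32/3087.

32/3087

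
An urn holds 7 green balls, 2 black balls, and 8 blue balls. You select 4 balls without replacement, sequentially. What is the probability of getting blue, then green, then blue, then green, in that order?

7/170

Each draw changes the counts, so multiply the conditional probabilities along the sequence:
P = 8/17 × 7/16 × 7/15 × 6/14 = 2352/57120 = 7/170.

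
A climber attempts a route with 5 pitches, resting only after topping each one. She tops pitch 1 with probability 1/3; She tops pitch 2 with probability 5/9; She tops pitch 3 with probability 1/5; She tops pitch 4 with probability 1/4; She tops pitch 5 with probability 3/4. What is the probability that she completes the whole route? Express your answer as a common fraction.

1/144

Multiplying along the chain,
P = 1/3 × 5/9 × 1/5 × 1/4 × 3/4 = 15/2160 = 1/144.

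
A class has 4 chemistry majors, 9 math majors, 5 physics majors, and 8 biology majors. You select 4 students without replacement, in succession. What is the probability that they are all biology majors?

P = 8/26 × 7/25 × 6/24 × 5/23 = 1680/358800 = 7/1495.

7/1495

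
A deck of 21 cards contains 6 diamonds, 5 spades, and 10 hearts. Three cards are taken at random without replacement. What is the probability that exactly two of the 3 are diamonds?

One ordering (diamonds drawn first) has probability 6/21 × 5/20 × 15/19 = 450/7980 = 15/266.
There are C(3,2) = 3 such orderings, each equally likely, so P = 3 × 15/266 = 45/266.

45/266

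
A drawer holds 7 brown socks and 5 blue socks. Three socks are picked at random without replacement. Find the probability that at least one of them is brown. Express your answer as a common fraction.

P(no brown) = 5/12 × 4/11 × 3/10 = 60/1320 = 1/22.
P(at least one) = 1 − 1/22 = 21/22.

21/22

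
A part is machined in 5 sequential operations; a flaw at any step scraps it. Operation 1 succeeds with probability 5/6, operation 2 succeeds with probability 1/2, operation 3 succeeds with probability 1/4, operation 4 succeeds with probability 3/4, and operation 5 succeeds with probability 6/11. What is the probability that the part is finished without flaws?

Each stage is reached only if all earlier stages succeed, so
P = 5/6 × 1/2 × 1/4 × 3/4 × 6/11 = 90/2112 = 15/352.

15/352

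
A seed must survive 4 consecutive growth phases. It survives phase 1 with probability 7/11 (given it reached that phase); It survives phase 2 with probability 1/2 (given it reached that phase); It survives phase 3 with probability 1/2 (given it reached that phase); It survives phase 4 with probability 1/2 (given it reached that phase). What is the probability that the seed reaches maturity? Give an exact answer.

The events are sequential, so multiply the conditional probabilities:
P = 7/11 × 1/2 × 1/2 × 1/2 = 7/88.

7/88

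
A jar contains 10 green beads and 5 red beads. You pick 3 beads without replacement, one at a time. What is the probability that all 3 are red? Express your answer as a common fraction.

P = 5/15 × 4/14 × 3/13 = 60/2730 = 2/91.

2/91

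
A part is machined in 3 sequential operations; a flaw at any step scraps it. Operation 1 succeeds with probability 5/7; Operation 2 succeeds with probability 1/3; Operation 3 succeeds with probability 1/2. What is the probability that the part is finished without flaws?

Multiplying along the chain,
P = 5/7 × 1/3 × 1/2 = 5/42.

5/42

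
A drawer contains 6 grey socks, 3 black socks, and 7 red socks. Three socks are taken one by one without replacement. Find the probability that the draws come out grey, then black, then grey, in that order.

3/112

Each draw changes the counts, so multiply the conditional probabilities along the sequence:
P = 6/16 × 3/15 × 5/14 = 90/3360 = 3/112.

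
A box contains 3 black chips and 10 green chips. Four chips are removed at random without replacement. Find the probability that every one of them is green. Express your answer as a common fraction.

42/143

P(all green) = 10/13 × 9/12 × 8/11 × 7/10 = 5040/17160 = 42/143.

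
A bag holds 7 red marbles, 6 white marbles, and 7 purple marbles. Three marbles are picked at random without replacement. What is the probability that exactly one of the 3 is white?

One ordering (white drawn first) has probability 6/20 × 14/19 × 13/18 = 1092/6840 = 91/570.
There are C(3,1) = 3 such orderings, each equally likely, so P = 3 × 91/570 = 91/190.

91/190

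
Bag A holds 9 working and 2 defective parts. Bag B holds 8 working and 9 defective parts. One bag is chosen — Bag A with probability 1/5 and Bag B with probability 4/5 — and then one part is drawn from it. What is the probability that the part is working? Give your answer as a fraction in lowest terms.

101/187

From Bag A: P(working) = 9/11.
From Bag B: P(working) = 8/17.
Total probability = (1/5)(9/11) + (4/5)(8/17) = 101/187.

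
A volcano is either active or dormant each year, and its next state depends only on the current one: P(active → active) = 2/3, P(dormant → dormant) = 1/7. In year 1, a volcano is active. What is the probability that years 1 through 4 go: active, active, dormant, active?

Year 1 is given. For each transition, use the conditional probability from the current state:
P(active | active) = 2/3; P(dormant | active) = 1/3; P(active | dormant) = 6/7.
P = 2/3 × 1/3 × 6/7 = 12/63 = 4/21.

4/21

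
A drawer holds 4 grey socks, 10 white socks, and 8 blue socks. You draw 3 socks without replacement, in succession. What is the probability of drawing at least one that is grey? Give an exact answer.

P(no grey) = 18/22 × 17/21 × 16/20 = 4896/9240 = 204/385.
P(at least one) = 1 − 204/385 = 181/385.

181/385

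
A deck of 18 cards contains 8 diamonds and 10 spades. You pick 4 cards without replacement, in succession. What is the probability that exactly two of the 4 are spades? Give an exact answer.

7/17

One ordering (spades drawn first) has probability 10/18 × 9/17 × 8/16 × 7/15 = 5040/73440 = 7/102.
There are C(4,2) = 6 such orderings, each equally likely, so P = 6 × 7/102 = 7/17.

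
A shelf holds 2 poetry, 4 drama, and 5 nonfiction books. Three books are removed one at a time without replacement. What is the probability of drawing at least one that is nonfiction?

P(no nonfiction) = 6/11 × 5/10 × 4/9 = 120/990 = 4/33.
P(at least one) = 1 − 4/33 = 29/33.

29/33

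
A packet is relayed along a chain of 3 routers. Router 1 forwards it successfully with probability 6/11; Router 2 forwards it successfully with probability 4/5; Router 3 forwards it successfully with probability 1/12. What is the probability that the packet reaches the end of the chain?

Each stage is reached only if all earlier stages succeed, so
P = 6/11 × 4/5 × 1/12 = 24/660 = 2/55.

2/55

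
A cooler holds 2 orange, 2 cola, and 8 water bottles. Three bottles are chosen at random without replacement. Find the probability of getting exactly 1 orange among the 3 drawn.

9/22

One ordering (orange drawn first) has probability 2/12 × 10/11 × 9/10 = 180/1320 = 3/22.
There are C(3,1) = 3 such orderings, each equally likely, so P = 3 × 3/22 = 9/22.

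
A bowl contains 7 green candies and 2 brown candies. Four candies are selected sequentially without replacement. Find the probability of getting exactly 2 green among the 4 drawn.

One ordering (green drawn first) has probability 7/9 × 6/8 × 2/7 × 1/6 = 84/3024 = 1/36.
There are C(4,2) = 6 such orderings, each equally likely, so P = 6 × 1/36 = 1/6.

1/6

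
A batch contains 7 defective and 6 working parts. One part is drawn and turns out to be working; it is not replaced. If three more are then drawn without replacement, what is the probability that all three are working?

1/22

With the first part removed, 5 working remain out of 12.
P = 5/12 × 4/11 × 3/10 = 60/1320 = 1/22.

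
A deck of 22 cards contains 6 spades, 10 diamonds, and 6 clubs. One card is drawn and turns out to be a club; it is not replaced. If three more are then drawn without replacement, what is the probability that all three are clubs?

After the first draw, 5 of the remaining 21 cards are clubs.
P = 5/21 × 4/20 × 3/19 = 60/7980 = 1/133.

1/133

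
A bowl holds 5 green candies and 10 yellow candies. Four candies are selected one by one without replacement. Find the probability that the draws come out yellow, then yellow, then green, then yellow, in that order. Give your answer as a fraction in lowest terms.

Chain rule:
P = 10/15 × 9/14 × 5/13 × 8/12 = 3600/32760 = 10/91.

10/91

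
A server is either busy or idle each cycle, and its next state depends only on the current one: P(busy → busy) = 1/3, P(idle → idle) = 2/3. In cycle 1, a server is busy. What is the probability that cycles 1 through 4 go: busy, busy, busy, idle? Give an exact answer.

Cycle 1 is given. For each transition, use the conditional probability from the current state:
P(busy | busy) = 1/3; P(busy | busy) = 1/3; P(idle | busy) = 2/3.
P = 1/3 × 1/3 × 2/3 = 2/27.

2/27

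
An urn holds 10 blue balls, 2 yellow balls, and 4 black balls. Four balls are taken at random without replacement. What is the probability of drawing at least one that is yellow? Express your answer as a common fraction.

9/20

P(no yellow) = 14/16 × 13/15 × 12/14 × 11/13 = 24024/43680 = 11/20.
P(at least one) = 1 − 11/20 = 9/20.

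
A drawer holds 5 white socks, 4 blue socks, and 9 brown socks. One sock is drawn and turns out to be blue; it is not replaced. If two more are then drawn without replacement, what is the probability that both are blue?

3/136

After the first draw, 3 of the remaining 17 socks are blue.
P = 3/17 × 2/16 = 6/272 = 3/136.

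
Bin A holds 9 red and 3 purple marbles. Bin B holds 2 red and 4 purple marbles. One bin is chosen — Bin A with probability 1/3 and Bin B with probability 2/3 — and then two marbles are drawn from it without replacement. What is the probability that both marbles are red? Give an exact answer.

From Bin A: P(both red) = (9/12)(8/11) = 6/11.
From Bin B: P(both red) = (2/6)(1/5) = 1/15.
Total probability = (1/3)(6/11) + (2/3)(1/15) = 112/495.

112/495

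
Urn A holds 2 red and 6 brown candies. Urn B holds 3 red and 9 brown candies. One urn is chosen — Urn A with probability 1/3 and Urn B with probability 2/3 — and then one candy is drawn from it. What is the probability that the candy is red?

From Urn A: P(red) = 2/8.
From Urn B: P(red) = 3/12.
Total probability = (1/3)(2/8) + (2/3)(3/12) = 1/4.

1/4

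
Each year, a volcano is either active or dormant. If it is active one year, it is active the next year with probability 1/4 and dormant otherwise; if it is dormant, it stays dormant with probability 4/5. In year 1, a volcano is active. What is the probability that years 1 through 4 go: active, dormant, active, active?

3/80

Year 1 is given. For each transition, use the conditional probability from the current state:
P(dormant | active) = 3/4; P(active | dormant) = 1/5; P(active | active) = 1/4.
P = 3/4 × 1/5 × 1/4 = 3/80.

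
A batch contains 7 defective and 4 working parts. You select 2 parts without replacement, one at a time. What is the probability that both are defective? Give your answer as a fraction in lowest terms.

21/55

P(every draw is defective) = 7/11 × 6/10 = 42/110 = 21/55.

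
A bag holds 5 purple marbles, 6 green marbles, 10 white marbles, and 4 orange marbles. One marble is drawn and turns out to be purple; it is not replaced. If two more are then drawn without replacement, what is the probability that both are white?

15/92

After the first draw, 10 of the remaining 24 marbles are white.
P = 10/24 × 9/23 = 90/552 = 15/92.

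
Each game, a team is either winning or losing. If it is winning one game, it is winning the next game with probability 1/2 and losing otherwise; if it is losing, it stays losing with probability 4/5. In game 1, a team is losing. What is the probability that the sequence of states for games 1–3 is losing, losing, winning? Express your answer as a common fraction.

Game 1 is given. For each transition, use the conditional probability from the current state:
P(losing | losing) = 4/5; P(winning | losing) = 1/5.
P = 4/5 × 1/5 = 4/25.

4/25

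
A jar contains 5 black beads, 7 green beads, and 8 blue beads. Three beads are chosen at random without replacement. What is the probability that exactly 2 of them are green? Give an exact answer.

One ordering (green drawn first) has probability 7/20 × 6/19 × 13/18 = 546/6840 = 91/1140.
There are C(3,2) = 3 such orderings, each equally likely, so P = 3 × 91/1140 = 91/380.

91/380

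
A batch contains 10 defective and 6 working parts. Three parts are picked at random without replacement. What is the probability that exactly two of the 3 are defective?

27/56

One ordering (defective drawn first) has probability 10/16 × 9/15 × 6/14 = 540/3360 = 9/56.
There are C(3,2) = 3 such orderings, each equally likely, so P = 3 × 9/56 = 27/56.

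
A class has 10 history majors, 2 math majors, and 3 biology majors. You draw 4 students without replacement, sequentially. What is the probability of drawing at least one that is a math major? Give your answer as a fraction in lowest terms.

P(no math majors) = 13/15 × 12/14 × 11/13 × 10/12 = 17160/32760 = 11/21.
P(at least one) = 1 − 11/21 = 10/21.

10/21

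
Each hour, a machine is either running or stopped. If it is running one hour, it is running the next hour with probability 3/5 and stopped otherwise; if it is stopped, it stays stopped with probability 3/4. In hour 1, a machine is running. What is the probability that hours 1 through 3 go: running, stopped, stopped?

Hour 1 is given. For each transition, use the conditional probability from the current state:
P(stopped | running) = 2/5; P(stopped | stopped) = 3/4.
P = 2/5 × 3/4 = 6/20 = 3/10.

3/10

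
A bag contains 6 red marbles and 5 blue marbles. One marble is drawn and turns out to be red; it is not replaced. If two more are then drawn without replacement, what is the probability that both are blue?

2/9

After the first draw, 5 of the remaining 10 marbles are blue.
P = 5/10 × 4/9 = 20/90 = 2/9.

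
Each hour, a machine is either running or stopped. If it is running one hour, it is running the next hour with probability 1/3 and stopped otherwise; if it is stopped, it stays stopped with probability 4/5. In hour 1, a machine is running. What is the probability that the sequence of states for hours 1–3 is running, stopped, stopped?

8/15

Hour 1 is given. For each transition, use the conditional probability from the current state:
P(stopped | running) = 2/3; P(stopped | stopped) = 4/5.
P = 2/3 × 4/5 = 8/15.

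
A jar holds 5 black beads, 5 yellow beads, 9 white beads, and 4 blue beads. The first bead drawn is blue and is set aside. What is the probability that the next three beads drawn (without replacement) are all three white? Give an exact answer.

3/55

With the first bead removed, 9 white remain out of 22.
P = 9/22 × 8/21 × 7/20 = 504/9240 = 3/55.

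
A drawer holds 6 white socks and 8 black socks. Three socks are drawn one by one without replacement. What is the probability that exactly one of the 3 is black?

One ordering (black drawn first) has probability 8/14 × 6/13 × 5/12 = 240/2184 = 10/91.
There are C(3,1) = 3 such orderings, each equally likely, so P = 3 × 10/91 = 30/91.

30/91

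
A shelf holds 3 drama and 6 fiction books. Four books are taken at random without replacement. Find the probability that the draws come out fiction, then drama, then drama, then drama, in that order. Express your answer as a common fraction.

Multiply the probability of each draw given the previous ones:
P = 6/9 × 3/8 × 2/7 × 1/6 = 36/3024 = 1/84.

1/84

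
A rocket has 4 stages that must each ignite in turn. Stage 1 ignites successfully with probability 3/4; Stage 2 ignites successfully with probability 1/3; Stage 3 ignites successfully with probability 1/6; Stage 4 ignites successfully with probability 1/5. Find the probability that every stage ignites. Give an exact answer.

The events are sequential, so multiply the conditional probabilities:
P = 3/4 × 1/3 × 1/6 × 1/5 = 3/360 = 1/120.

1/120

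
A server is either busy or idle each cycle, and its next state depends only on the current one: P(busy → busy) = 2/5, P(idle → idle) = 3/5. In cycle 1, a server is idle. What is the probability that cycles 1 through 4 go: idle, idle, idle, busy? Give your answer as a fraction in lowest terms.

Cycle 1 is given. For each transition, use the conditional probability from the current state:
P(idle | idle) = 3/5; P(idle | idle) = 3/5; P(busy | idle) = 2/5.
P = 3/5 × 3/5 × 2/5 = 18/125.

18/125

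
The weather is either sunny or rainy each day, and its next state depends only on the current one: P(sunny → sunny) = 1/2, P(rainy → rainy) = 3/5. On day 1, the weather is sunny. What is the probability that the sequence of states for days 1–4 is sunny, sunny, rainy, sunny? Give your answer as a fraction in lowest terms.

Day 1 is given. For each transition, use the conditional probability from the current state:
P(sunny | sunny) = 1/2; P(rainy | sunny) = 1/2; P(sunny | rainy) = 2/5.
P = 1/2 × 1/2 × 2/5 = 2/20 = 1/10.

1/10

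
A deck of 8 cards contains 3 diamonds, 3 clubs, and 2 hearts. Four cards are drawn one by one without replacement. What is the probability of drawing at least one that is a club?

13/14

P(no clubs) = 5/8 × 4/7 × 3/6 × 2/5 = 120/1680 = 1/14.
P(at least one) = 1 − 1/14 = 13/14.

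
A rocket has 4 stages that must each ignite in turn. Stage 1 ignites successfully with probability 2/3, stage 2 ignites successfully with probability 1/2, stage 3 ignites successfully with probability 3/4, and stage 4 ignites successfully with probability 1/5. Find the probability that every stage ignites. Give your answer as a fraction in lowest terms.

1/20

The events are sequential, so multiply the conditional probabilities:
P = 2/3 × 1/2 × 3/4 × 1/5 = 6/120 = 1/20.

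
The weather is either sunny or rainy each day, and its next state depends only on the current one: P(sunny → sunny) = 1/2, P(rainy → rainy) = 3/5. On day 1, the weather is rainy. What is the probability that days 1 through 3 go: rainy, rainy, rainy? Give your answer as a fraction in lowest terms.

9/25

Day 1 is given. For each transition, use the conditional probability from the current state:
P(rainy | rainy) = 3/5; P(rainy | rainy) = 3/5.
P = 3/5 × 3/5 = 9/25.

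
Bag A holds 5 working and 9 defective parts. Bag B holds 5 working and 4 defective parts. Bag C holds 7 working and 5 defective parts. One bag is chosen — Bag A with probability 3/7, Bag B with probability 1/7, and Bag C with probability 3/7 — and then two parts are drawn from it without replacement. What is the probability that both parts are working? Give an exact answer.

14072/63063

From Bag A: P(both working) = (5/14)(4/13) = 10/91.
From Bag B: P(both working) = (5/9)(4/8) = 5/18.
From Bag C: P(both working) = (7/12)(6/11) = 7/22.
Total probability = (3/7)(10/91) + (1/7)(5/18) + (3/7)(7/22) = 14072/63063.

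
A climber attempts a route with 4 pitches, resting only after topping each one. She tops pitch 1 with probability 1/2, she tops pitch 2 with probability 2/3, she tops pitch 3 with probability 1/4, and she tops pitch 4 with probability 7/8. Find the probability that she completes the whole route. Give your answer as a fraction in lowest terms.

7/96

Multiplying along the chain,
P = 1/2 × 2/3 × 1/4 × 7/8 = 14/192 = 7/96.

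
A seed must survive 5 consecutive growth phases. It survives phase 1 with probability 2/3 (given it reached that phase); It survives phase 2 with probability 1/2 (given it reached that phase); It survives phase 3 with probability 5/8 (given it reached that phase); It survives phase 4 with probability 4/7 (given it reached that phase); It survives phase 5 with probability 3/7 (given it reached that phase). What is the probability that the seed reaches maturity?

5/98

Multiplying along the chain,
P = 2/3 × 1/2 × 5/8 × 4/7 × 3/7 = 120/2352 = 5/98.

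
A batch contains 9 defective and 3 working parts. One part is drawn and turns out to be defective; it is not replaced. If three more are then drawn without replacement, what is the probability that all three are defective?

With the first part removed, 8 defective remain out of 11.
P = 8/11 × 7/10 × 6/9 = 336/990 = 56/165.

56/165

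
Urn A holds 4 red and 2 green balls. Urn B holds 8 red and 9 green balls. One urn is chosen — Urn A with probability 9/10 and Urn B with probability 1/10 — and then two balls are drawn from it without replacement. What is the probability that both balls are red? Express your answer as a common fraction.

647/1700

From Urn A: P(both red) = (4/6)(3/5) = 2/5.
From Urn B: P(both red) = (8/17)(7/16) = 7/34.
Total probability = (9/10)(2/5) + (1/10)(7/34) = 647/1700.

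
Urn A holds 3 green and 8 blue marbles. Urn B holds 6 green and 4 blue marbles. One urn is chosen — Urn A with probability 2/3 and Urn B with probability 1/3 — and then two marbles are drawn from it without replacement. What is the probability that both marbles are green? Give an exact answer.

73/495

From Urn A: P(both green) = (3/11)(2/10) = 3/55.
From Urn B: P(both green) = (6/10)(5/9) = 1/3.
Total probability = (2/3)(3/55) + (1/3)(1/3) = 73/495.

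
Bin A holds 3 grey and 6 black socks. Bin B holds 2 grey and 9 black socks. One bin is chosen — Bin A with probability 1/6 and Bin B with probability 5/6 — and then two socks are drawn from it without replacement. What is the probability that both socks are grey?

23/792

From Bin A: P(both grey) = (3/9)(2/8) = 1/12.
From Bin B: P(both grey) = (2/11)(1/10) = 1/55.
Total probability = (1/6)(1/12) + (5/6)(1/55) = 23/792.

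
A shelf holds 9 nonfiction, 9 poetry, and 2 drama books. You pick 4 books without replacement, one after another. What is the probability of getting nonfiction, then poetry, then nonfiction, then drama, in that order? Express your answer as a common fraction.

Each draw changes the counts, so multiply the conditional probabilities along the sequence:
P = 9/20 × 9/19 × 8/18 × 2/17 = 1296/116280 = 18/1615.

18/1615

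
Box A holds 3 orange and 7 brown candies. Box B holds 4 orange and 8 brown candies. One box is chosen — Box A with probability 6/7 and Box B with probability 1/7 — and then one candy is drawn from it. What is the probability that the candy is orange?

32/105

From Box A: P(orange) = 3/10.
From Box B: P(orange) = 4/12.
Total probability = (6/7)(3/10) + (1/7)(4/12) = 32/105.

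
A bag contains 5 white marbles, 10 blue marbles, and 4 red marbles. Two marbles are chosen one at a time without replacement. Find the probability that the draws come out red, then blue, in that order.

20/171

Each draw changes the counts, so multiply the conditional probabilities along the sequence:
P = 4/19 × 10/18 = 40/342 = 20/171.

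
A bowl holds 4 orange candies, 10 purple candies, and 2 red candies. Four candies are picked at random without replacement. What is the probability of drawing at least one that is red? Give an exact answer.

P(no red) = 14/16 × 13/15 × 12/14 × 11/13 = 24024/43680 = 11/20.
P(at least one) = 1 − 11/20 = 9/20.

9/20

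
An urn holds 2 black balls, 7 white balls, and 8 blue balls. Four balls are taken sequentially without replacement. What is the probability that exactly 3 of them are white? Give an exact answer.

One ordering (white drawn first) has probability 7/17 × 6/16 × 5/15 × 10/14 = 2100/57120 = 5/136.
There are C(4,3) = 4 such orderings, each equally likely, so P = 4 × 5/136 = 5/34.

5/34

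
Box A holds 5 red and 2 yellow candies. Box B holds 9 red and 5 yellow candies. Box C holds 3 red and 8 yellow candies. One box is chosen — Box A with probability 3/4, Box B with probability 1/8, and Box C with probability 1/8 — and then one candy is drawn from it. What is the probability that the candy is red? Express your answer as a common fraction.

From Box A: P(red) = 5/7.
From Box B: P(red) = 9/14.
From Box C: P(red) = 3/11.
Total probability = (3/4)(5/7) + (1/8)(9/14) + (1/8)(3/11) = 801/1232.

801/1232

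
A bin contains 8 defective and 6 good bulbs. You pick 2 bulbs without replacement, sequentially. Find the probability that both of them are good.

15/91

P = 6/14 × 5/13 = 30/182 = 15/91.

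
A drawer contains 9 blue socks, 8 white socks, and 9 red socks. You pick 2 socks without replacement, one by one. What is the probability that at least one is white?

172/325

P(no white) = 18/26 × 17/25 = 306/650 = 153/325.
P(at least one) = 1 − 153/325 = 172/325.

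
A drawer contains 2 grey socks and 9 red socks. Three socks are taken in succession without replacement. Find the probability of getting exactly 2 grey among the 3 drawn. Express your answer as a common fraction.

3/55

One ordering (grey drawn first) has probability 2/11 × 1/10 × 9/9 = 18/990 = 1/55.
There are C(3,2) = 3 such orderings, each equally likely, so P = 3 × 1/55 = 3/55.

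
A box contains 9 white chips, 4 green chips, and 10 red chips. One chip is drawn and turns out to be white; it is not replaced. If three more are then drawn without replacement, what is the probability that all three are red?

With the first chip removed, 10 red remain out of 22.
P = 10/22 × 9/21 × 8/20 = 720/9240 = 6/77.

6/77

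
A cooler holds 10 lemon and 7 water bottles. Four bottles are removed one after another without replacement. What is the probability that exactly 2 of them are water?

One ordering (water drawn first) has probability 7/17 × 6/16 × 10/15 × 9/14 = 3780/57120 = 9/136.
There are C(4,2) = 6 such orderings, each equally likely, so P = 6 × 9/136 = 27/68.

27/68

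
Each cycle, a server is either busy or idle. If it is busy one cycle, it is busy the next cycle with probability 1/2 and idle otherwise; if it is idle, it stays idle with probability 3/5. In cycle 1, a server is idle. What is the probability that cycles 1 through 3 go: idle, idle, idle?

Cycle 1 is given. For each transition, use the conditional probability from the current state:
P(idle | idle) = 3/5; P(idle | idle) = 3/5.
P = 3/5 × 3/5 = 9/25.

9/25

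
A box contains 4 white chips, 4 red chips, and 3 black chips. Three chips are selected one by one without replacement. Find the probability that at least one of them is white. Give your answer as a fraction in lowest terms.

P(no white) = 7/11 × 6/10 × 5/9 = 210/990 = 7/33.
P(at least one) = 1 − 7/33 = 26/33.

26/33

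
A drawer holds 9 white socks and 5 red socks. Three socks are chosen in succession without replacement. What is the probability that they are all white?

P(every draw is white) = 9/14 × 8/13 × 7/12 = 504/2184 = 3/13.

3/13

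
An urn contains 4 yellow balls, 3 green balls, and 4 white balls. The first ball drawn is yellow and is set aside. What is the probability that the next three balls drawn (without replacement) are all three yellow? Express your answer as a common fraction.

1/120

With the first ball removed, 3 yellow remain out of 10.
P = 3/10 × 2/9 × 1/8 = 6/720 = 1/120.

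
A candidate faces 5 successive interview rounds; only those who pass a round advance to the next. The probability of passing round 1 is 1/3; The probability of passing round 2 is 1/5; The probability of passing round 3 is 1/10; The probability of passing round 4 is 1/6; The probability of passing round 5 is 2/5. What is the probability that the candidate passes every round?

1/2250

The events are sequential, so multiply the conditional probabilities:
P = 1/3 × 1/5 × 1/10 × 1/6 × 2/5 = 2/4500 = 1/2250.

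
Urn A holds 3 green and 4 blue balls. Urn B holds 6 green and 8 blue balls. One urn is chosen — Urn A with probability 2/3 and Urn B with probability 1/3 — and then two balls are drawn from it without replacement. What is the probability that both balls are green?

41/273

From Urn A: P(both green) = (3/7)(2/6) = 1/7.
From Urn B: P(both green) = (6/14)(5/13) = 15/91.
Total probability = (2/3)(1/7) + (1/3)(15/91) = 41/273.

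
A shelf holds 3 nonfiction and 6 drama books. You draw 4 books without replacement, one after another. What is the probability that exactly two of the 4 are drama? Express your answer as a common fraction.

5/14

One ordering (drama drawn first) has probability 6/9 × 5/8 × 3/7 × 2/6 = 180/3024 = 5/84.
There are C(4,2) = 6 such orderings, each equally likely, so P = 6 × 5/84 = 5/14.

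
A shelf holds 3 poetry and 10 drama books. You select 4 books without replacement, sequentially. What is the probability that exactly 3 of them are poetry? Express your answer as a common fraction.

One ordering (poetry drawn first) has probability 3/13 × 2/12 × 1/11 × 10/10 = 60/17160 = 1/286.
There are C(4,3) = 4 such orderings, each equally likely, so P = 4 × 1/286 = 2/143.

2/143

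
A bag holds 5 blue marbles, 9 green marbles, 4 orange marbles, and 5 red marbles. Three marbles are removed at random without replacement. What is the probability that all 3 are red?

P(every draw is red) = 5/23 × 4/22 × 3/21 = 60/10626 = 10/1771.

10/1771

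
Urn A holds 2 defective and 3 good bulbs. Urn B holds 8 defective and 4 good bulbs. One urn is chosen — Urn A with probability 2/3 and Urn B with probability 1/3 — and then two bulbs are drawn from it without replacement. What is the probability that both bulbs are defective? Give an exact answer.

103/495

From Urn A: P(both defective) = (2/5)(1/4) = 1/10.
From Urn B: P(both defective) = (8/12)(7/11) = 14/33.
Total probability = (2/3)(1/10) + (1/3)(14/33) = 103/495.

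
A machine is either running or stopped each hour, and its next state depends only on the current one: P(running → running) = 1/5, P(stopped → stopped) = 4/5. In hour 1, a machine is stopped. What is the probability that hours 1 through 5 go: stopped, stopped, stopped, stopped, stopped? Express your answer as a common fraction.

Hour 1 is given. For each transition, use the conditional probability from the current state:
P(stopped | stopped) = 4/5; P(stopped | stopped) = 4/5; P(stopped | stopped) = 4/5; P(stopped | stopped) = 4/5.
P = 4/5 × 4/5 × 4/5 × 4/5 = 256/625.

256/625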